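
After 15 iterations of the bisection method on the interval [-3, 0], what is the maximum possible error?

Bisection error bound: |error| ≤ (b-a)/2^n
|error| ≤ (0 - (-3))/2^15 = 3/2^15
|error| ≤ 0.0000915527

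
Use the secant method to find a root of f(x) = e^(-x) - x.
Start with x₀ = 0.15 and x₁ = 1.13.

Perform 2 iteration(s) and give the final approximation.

f(x) = e^(-x) - x
x₀ = 0.15, x₁ = 1.13

Secant formula: x_{n+1} = x_n - f(x_n)(x_n - x_{n-1})/(f(x_n) - f(x_{n-1}))

Iteration 1:
  f(0.150000) = 0.710708
  f(1.130000) = -0.806967
  x_2 = 1.130000 - (-0.806967)×(1.130000 - 0.150000)/(-0.806967 - 0.710708)
       = 0.608922
Iteration 2:
  f(1.130000) = -0.806967
  f(0.608922) = -0.064985
  x_3 = 0.608922 - (-0.064985)×(0.608922 - 1.130000)/(-0.064985 - (-0.806967))
       = 0.563284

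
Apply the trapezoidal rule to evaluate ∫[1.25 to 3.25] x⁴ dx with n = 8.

f(x) = x⁴
a = 1.25, b = 3.25, n = 8
h = (b - a)/n = 0.250000

Trapezoidal rule: (h/2)[f(x₀) + 2f(x₁) + 2f(x₂) + ... + f(xₙ)]

x_0 = 1.2500, f(x_0) = 2.441406, coefficient = 1
x_1 = 1.5000, f(x_1) = 5.062500, coefficient = 2
x_2 = 1.7500, f(x_2) = 9.378906, coefficient = 2
x_3 = 2.0000, f(x_3) = 16.000000, coefficient = 2
x_4 = 2.2500, f(x_4) = 25.628906, coefficient = 2
x_5 = 2.5000, f(x_5) = 39.062500, coefficient = 2
x_6 = 2.7500, f(x_6) = 57.191406, coefficient = 2
x_7 = 3.0000, f(x_7) = 81.000000, coefficient = 2
x_8 = 3.2500, f(x_8) = 111.566406, coefficient = 1

I ≈ (0.250000/2) × 580.656250 = 72.582031
Exact value: 71.907813
Error: 0.674219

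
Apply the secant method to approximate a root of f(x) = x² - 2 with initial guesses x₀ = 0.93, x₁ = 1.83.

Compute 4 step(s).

f(x) = x² - 2
x₀ = 0.93, x₁ = 1.83

Secant formula: x_{n+1} = x_n - f(x_n)(x_n - x_{n-1})/(f(x_n) - f(x_{n-1}))

Iteration 1:
  f(0.930000) = -1.135100
  f(1.830000) = 1.348900
  x_2 = 1.830000 - 1.348900×(1.830000 - 0.930000)/(1.348900 - (-1.135100))
       = 1.341268
Iteration 2:
  f(1.830000) = 1.348900
  f(1.341268) = -0.201000
  x_3 = 1.341268 - (-0.201000)×(1.341268 - 1.830000)/(-0.201000 - 1.348900)
       = 1.404650
Iteration 3:
  f(1.341268) = -0.201000
  f(1.404650) = -0.026959
  x_4 = 1.404650 - (-0.026959)×(1.404650 - 1.341268)/(-0.026959 - (-0.201000))
       = 1.414468
Iteration 4:
  f(1.404650) = -0.026959
  f(1.414468) = 0.000719
  x_5 = 1.414468 - 0.000719×(1.414468 - 1.404650)/(0.000719 - (-0.026959))
       = 1.414213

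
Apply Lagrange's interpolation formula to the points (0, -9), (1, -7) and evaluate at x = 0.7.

Lagrange interpolation formula:
P(x) = Σ yᵢ × Lᵢ(x)
where Lᵢ(x) = Π_{j≠i} (x - xⱼ)/(xᵢ - xⱼ)

L_0(0.7) = (0.7 - 1)/(0 - 1) = 0.300000
L_1(0.7) = (0.7 - 0)/(1 - 0) = 0.700000

P(0.7) = (-9)×L_0(0.7) + (-7)×L_1(0.7)
P(0.7) = -7.600000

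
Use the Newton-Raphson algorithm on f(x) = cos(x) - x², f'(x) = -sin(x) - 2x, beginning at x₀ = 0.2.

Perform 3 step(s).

f(x) = cos(x) - x²
f'(x) = -sin(x) - 2x
x₀ = 0.2

Newton-Raphson formula: x_{n+1} = x_n - f(x_n)/f'(x_n)

Iteration 1:
  f(0.200000) = 0.940067
  f'(0.200000) = -0.598669
  x_1 = 0.200000 - 0.940067/(-0.598669) = 1.770260
Iteration 2:
  f(1.770260) = -3.331965
  f'(1.770260) = -4.520693
  x_2 = 1.770260 - (-3.331965)/(-4.520693) = 1.033213
Iteration 3:
  f(1.033213) = -0.555467
  f'(1.033213) = -2.925374
  x_3 = 1.033213 - (-0.555467)/(-2.925374) = 0.843334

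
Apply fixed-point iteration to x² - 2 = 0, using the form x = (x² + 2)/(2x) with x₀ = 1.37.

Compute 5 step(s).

Equation: x² - 2 = 0
Fixed-point form: x = (x² + 2)/(2x)
x₀ = 1.37

x_1 = g(1.370000) = 1.414927
x_2 = g(1.414927) = 1.414214
x_3 = g(1.414214) = 1.414214
x_4 = g(1.414214) = 1.414214
x_5 = g(1.414214) = 1.414214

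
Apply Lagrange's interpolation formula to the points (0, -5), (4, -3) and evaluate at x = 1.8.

Lagrange interpolation formula:
P(x) = Σ yᵢ × Lᵢ(x)
where Lᵢ(x) = Π_{j≠i} (x - xⱼ)/(xᵢ - xⱼ)

L_0(1.8) = (1.8 - 4)/(0 - 4) = 0.550000
L_1(1.8) = (1.8 - 0)/(4 - 0) = 0.450000

P(1.8) = (-5)×L_0(1.8) + (-3)×L_1(1.8)
P(1.8) = -4.100000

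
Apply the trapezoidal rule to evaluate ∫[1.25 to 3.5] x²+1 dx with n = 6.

f(x) = x²+1
a = 1.25, b = 3.5, n = 6
h = (b - a)/n = 0.375000

Trapezoidal rule: (h/2)[f(x₀) + 2f(x₁) + 2f(x₂) + ... + f(xₙ)]

x_0 = 1.2500, f(x_0) = 2.562500, coefficient = 1
x_1 = 1.6250, f(x_1) = 3.640625, coefficient = 2
x_2 = 2.0000, f(x_2) = 5.000000, coefficient = 2
x_3 = 2.3750, f(x_3) = 6.640625, coefficient = 2
x_4 = 2.7500, f(x_4) = 8.562500, coefficient = 2
x_5 = 3.1250, f(x_5) = 10.765625, coefficient = 2
x_6 = 3.5000, f(x_6) = 13.250000, coefficient = 1

I ≈ (0.375000/2) × 85.031250 = 15.943359
Exact value: 15.890625
Error: 0.052734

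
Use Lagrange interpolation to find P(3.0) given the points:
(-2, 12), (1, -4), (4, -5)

Lagrange interpolation formula:
P(x) = Σ yᵢ × Lᵢ(x)
where Lᵢ(x) = Π_{j≠i} (x - xⱼ)/(xᵢ - xⱼ)

L_0(3.0) = (3.0 - 1)/(-2 - 1) × (3.0 - 4)/(-2 - 4) = -0.111111
L_1(3.0) = (3.0 - (-2))/(1 - (-2)) × (3.0 - 4)/(1 - 4) = 0.555556
L_2(3.0) = (3.0 - (-2))/(4 - (-2)) × (3.0 - 1)/(4 - 1) = 0.555556

P(3.0) = 12×L_0(3.0) + (-4)×L_1(3.0) + (-5)×L_2(3.0)
P(3.0) = -6.333333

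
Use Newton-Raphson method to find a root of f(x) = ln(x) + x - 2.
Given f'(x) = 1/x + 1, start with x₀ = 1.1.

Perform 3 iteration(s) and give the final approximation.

f(x) = ln(x) + x - 2
f'(x) = 1/x + 1
x₀ = 1.1

Newton-Raphson formula: x_{n+1} = x_n - f(x_n)/f'(x_n)

Iteration 1:
  f(1.100000) = -0.804690
  f'(1.100000) = 1.909091
  x_1 = 1.100000 - (-0.804690)/1.909091 = 1.521504
Iteration 2:
  f(1.521504) = -0.058796
  f'(1.521504) = 1.657244
  x_2 = 1.521504 - (-0.058796)/1.657244 = 1.556983
Iteration 3:
  f(1.556983) = -0.000268
  f'(1.556983) = 1.642268
  x_3 = 1.556983 - (-0.000268)/1.642268 = 1.557146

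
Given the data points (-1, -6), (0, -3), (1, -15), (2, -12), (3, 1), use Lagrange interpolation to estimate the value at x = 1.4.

Lagrange interpolation formula:
P(x) = Σ yᵢ × Lᵢ(x)
where Lᵢ(x) = Π_{j≠i} (x - xⱼ)/(xᵢ - xⱼ)

L_0(1.4) = (1.4 - 0)/(-1 - 0) × (1.4 - 1)/(-1 - 1) × (1.4 - 2)/(-1 - 2) × (1.4 - 3)/(-1 - 3) = 0.022400
L_1(1.4) = (1.4 - (-1))/(0 - (-1)) × (1.4 - 1)/(0 - 1) × (1.4 - 2)/(0 - 2) × (1.4 - 3)/(0 - 3) = -0.153600
L_2(1.4) = (1.4 - (-1))/(1 - (-1)) × (1.4 - 0)/(1 - 0) × (1.4 - 2)/(1 - 2) × (1.4 - 3)/(1 - 3) = 0.806400
L_3(1.4) = (1.4 - (-1))/(2 - (-1)) × (1.4 - 0)/(2 - 0) × (1.4 - 1)/(2 - 1) × (1.4 - 3)/(2 - 3) = 0.358400
L_4(1.4) = (1.4 - (-1))/(3 - (-1)) × (1.4 - 0)/(3 - 0) × (1.4 - 1)/(3 - 1) × (1.4 - 2)/(3 - 2) = -0.033600

P(1.4) = (-6)×L_0(1.4) + (-3)×L_1(1.4) + (-15)×L_2(1.4) + (-12)×L_3(1.4) + 1×L_4(1.4)
P(1.4) = -16.104000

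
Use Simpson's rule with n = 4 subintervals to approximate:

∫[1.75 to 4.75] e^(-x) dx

f(x) = e^(-x)
a = 1.75, b = 4.75, n = 4
h = (b - a)/n = 0.750000

Simpson's rule: (h/3)[f(x₀) + 4f(x₁) + 2f(x₂) + ... + f(xₙ)]

x_0 = 1.7500, f(x_0) = 0.173774, coefficient = 1
x_1 = 2.5000, f(x_1) = 0.082085, coefficient = 4
x_2 = 3.2500, f(x_2) = 0.038774, coefficient = 2
x_3 = 4.0000, f(x_3) = 0.018316, coefficient = 4
x_4 = 4.7500, f(x_4) = 0.008652, coefficient = 1

I ≈ (0.750000/3) × 0.661577 = 0.165394
Exact value: 0.165122
Error: 0.000272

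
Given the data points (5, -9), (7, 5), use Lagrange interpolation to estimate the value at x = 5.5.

Lagrange interpolation formula:
P(x) = Σ yᵢ × Lᵢ(x)
where Lᵢ(x) = Π_{j≠i} (x - xⱼ)/(xᵢ - xⱼ)

L_0(5.5) = (5.5 - 7)/(5 - 7) = 0.750000
L_1(5.5) = (5.5 - 5)/(7 - 5) = 0.250000

P(5.5) = (-9)×L_0(5.5) + 5×L_1(5.5)
P(5.5) = -5.500000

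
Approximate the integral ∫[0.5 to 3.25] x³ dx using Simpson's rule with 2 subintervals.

f(x) = x³
a = 0.5, b = 3.25, n = 2
h = (b - a)/n = 1.375000

Simpson's rule: (h/3)[f(x₀) + 4f(x₁) + 2f(x₂) + ... + f(xₙ)]

x_0 = 0.5000, f(x_0) = 0.125000, coefficient = 1
x_1 = 1.8750, f(x_1) = 6.591797, coefficient = 4
x_2 = 3.2500, f(x_2) = 34.328125, coefficient = 1

I ≈ (1.375000/3) × 60.820312 = 27.875977
Exact value: 27.875977
Error: 0.000000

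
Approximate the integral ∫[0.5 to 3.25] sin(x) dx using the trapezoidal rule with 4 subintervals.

f(x) = sin(x)
a = 0.5, b = 3.25, n = 4
h = (b - a)/n = 0.687500

Trapezoidal rule: (h/2)[f(x₀) + 2f(x₁) + 2f(x₂) + ... + f(xₙ)]

x_0 = 0.5000, f(x_0) = 0.479426, coefficient = 1
x_1 = 1.1875, f(x_1) = 0.927437, coefficient = 2
x_2 = 1.8750, f(x_2) = 0.954086, coefficient = 2
x_3 = 2.5625, f(x_3) = 0.547265, coefficient = 2
x_4 = 3.2500, f(x_4) = -0.108195, coefficient = 1

I ≈ (0.687500/2) × 5.228805 = 1.797402
Exact value: 1.871712
Error: 0.074310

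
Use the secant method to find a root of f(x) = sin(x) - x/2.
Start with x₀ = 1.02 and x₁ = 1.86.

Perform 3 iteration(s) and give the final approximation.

f(x) = sin(x) - x/2
x₀ = 1.02, x₁ = 1.86

Secant formula: x_{n+1} = x_n - f(x_n)(x_n - x_{n-1})/(f(x_n) - f(x_{n-1}))

Iteration 1:
  f(1.020000) = 0.342108
  f(1.860000) = 0.028471
  x_2 = 1.860000 - 0.028471×(1.860000 - 1.020000)/(0.028471 - 0.342108)
       = 1.936253
Iteration 2:
  f(1.860000) = 0.028471
  f(1.936253) = -0.034166
  x_3 = 1.936253 - (-0.034166)×(1.936253 - 1.860000)/(-0.034166 - 0.028471)
       = 1.894660
Iteration 3:
  f(1.936253) = -0.034166
  f(1.894660) = 0.000683
  x_4 = 1.894660 - 0.000683×(1.894660 - 1.936253)/(0.000683 - (-0.034166))
       = 1.895475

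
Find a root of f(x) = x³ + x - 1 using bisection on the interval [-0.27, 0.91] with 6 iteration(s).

f(x) = x³ + x - 1
Initial interval: [-0.27, 0.91]

Iteration 1:
  c_1 = (-0.270000 + 0.910000)/2 = 0.320000
  f(c_1) = f(0.320000) = -0.647232
  f(a) × f(c) ≥ 0, new interval: [0.320000, 0.910000]
Iteration 2:
  c_2 = (0.320000 + 0.910000)/2 = 0.615000
  f(c_2) = f(0.615000) = -0.152392
  f(a) × f(c) ≥ 0, new interval: [0.615000, 0.910000]
Iteration 3:
  c_3 = (0.615000 + 0.910000)/2 = 0.762500
  f(c_3) = f(0.762500) = 0.205822
  f(a) × f(c) < 0, new interval: [0.615000, 0.762500]
Iteration 4:
  c_4 = (0.615000 + 0.762500)/2 = 0.688750
  f(c_4) = f(0.688750) = 0.015477
  f(a) × f(c) < 0, new interval: [0.615000, 0.688750]
Iteration 5:
  c_5 = (0.615000 + 0.688750)/2 = 0.651875
  f(c_5) = f(0.651875) = -0.071117
  f(a) × f(c) ≥ 0, new interval: [0.651875, 0.688750]
Iteration 6:
  c_6 = (0.651875 + 0.688750)/2 = 0.670312
  f(c_6) = f(0.670312) = -0.028503
  f(a) × f(c) ≥ 0, new interval: [0.670312, 0.688750]

After 6 iteration(s), the approximation is c_6 = 0.670312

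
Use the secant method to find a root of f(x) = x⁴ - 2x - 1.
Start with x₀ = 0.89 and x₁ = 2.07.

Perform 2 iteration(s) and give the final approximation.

f(x) = x⁴ - 2x - 1
x₀ = 0.89, x₁ = 2.07

Secant formula: x_{n+1} = x_n - f(x_n)(x_n - x_{n-1})/(f(x_n) - f(x_{n-1}))

Iteration 1:
  f(0.890000) = -2.152578
  f(2.070000) = 13.220368
  x_2 = 2.070000 - 13.220368×(2.070000 - 0.890000)/(13.220368 - (-2.152578))
       = 1.055228
Iteration 2:
  f(2.070000) = 13.220368
  f(1.055228) = -1.870560
  x_3 = 1.055228 - (-1.870560)×(1.055228 - 2.070000)/(-1.870560 - 13.220368)
       = 1.181012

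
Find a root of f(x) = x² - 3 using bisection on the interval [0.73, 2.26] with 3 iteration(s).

f(x) = x² - 3
Initial interval: [0.73, 2.26]

Iteration 1:
  c_1 = (0.730000 + 2.260000)/2 = 1.495000
  f(c_1) = f(1.495000) = -0.764975
  f(a) × f(c) ≥ 0, new interval: [1.495000, 2.260000]
Iteration 2:
  c_2 = (1.495000 + 2.260000)/2 = 1.877500
  f(c_2) = f(1.877500) = 0.525006
  f(a) × f(c) < 0, new interval: [1.495000, 1.877500]
Iteration 3:
  c_3 = (1.495000 + 1.877500)/2 = 1.686250
  f(c_3) = f(1.686250) = -0.156561
  f(a) × f(c) ≥ 0, new interval: [1.686250, 1.877500]

After 3 iteration(s), the approximation is c_3 = 1.686250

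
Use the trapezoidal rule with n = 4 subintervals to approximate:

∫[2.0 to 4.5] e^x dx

f(x) = e^x
a = 2.0, b = 4.5, n = 4
h = (b - a)/n = 0.625000

Trapezoidal rule: (h/2)[f(x₀) + 2f(x₁) + 2f(x₂) + ... + f(xₙ)]

x_0 = 2.0000, f(x_0) = 7.389056, coefficient = 1
x_1 = 2.6250, f(x_1) = 13.804574, coefficient = 2
x_2 = 3.2500, f(x_2) = 25.790340, coefficient = 2
x_3 = 3.8750, f(x_3) = 48.182698, coefficient = 2
x_4 = 4.5000, f(x_4) = 90.017131, coefficient = 1

I ≈ (0.625000/2) × 272.961412 = 85.300441
Exact value: 82.628075
Error: 2.672366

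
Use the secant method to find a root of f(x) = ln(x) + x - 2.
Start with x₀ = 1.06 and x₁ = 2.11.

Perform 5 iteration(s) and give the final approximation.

f(x) = ln(x) + x - 2
x₀ = 1.06, x₁ = 2.11

Secant formula: x_{n+1} = x_n - f(x_n)(x_n - x_{n-1})/(f(x_n) - f(x_{n-1}))

Iteration 1:
  f(1.060000) = -0.881731
  f(2.110000) = 0.856688
  x_2 = 2.110000 - 0.856688×(2.110000 - 1.060000)/(0.856688 - (-0.881731))
       = 1.592563
Iteration 2:
  f(2.110000) = 0.856688
  f(1.592563) = 0.057908
  x_3 = 1.592563 - 0.057908×(1.592563 - 2.110000)/(0.057908 - 0.856688)
       = 1.555051
Iteration 3:
  f(1.592563) = 0.057908
  f(1.555051) = -0.003440
  x_4 = 1.555051 - (-0.003440)×(1.555051 - 1.592563)/(-0.003440 - 0.057908)
       = 1.557155
Iteration 4:
  f(1.555051) = -0.003440
  f(1.557155) = 0.000015
  x_5 = 1.557155 - 0.000015×(1.557155 - 1.555051)/(0.000015 - (-0.003440))
       = 1.557146
Iteration 5:
  f(1.557155) = 0.000015
  f(1.557146) = 0.000000
  x_6 = 1.557146 - 0.000000×(1.557146 - 1.557155)/(0.000000 - 0.000015)
       = 1.557146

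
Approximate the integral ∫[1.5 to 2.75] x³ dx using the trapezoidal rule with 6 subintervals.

f(x) = x³
a = 1.5, b = 2.75, n = 6
h = (b - a)/n = 0.208333

Trapezoidal rule: (h/2)[f(x₀) + 2f(x₁) + 2f(x₂) + ... + f(xₙ)]

x_0 = 1.5000, f(x_0) = 3.375000, coefficient = 1
x_1 = 1.7083, f(x_1) = 4.985605, coefficient = 2
x_2 = 1.9167, f(x_2) = 7.041088, coefficient = 2
x_3 = 2.1250, f(x_3) = 9.595703, coefficient = 2
x_4 = 2.3333, f(x_4) = 12.703704, coefficient = 2
x_5 = 2.5417, f(x_5) = 16.419343, coefficient = 2
x_6 = 2.7500, f(x_6) = 20.796875, coefficient = 1

I ≈ (0.208333/2) × 125.662760 = 13.089871
Exact value: 13.032227
Error: 0.057644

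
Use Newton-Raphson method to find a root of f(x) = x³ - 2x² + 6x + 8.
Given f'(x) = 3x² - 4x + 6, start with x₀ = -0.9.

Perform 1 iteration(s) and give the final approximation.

f(x) = x³ - 2x² + 6x + 8
f'(x) = 3x² - 4x + 6
x₀ = -0.9

Newton-Raphson formula: x_{n+1} = x_n - f(x_n)/f'(x_n)

Iteration 1:
  f(-0.900000) = 0.251000
  f'(-0.900000) = 12.030000
  x_1 = -0.900000 - 0.251000/12.030000 = -0.920865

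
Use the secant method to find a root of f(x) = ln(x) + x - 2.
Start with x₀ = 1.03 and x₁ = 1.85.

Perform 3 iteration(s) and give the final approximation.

f(x) = ln(x) + x - 2
x₀ = 1.03, x₁ = 1.85

Secant formula: x_{n+1} = x_n - f(x_n)(x_n - x_{n-1})/(f(x_n) - f(x_{n-1}))

Iteration 1:
  f(1.030000) = -0.940441
  f(1.850000) = 0.465186
  x_2 = 1.850000 - 0.465186×(1.850000 - 1.030000)/(0.465186 - (-0.940441))
       = 1.578625
Iteration 2:
  f(1.850000) = 0.465186
  f(1.578625) = 0.035179
  x_3 = 1.578625 - 0.035179×(1.578625 - 1.850000)/(0.035179 - 0.465186)
       = 1.556424
Iteration 3:
  f(1.578625) = 0.035179
  f(1.556424) = -0.001186
  x_4 = 1.556424 - (-0.001186)×(1.556424 - 1.578625)/(-0.001186 - 0.035179)
       = 1.557148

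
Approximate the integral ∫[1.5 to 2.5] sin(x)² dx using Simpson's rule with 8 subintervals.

f(x) = sin(x)²
a = 1.5, b = 2.5, n = 8
h = (b - a)/n = 0.125000

Simpson's rule: (h/3)[f(x₀) + 4f(x₁) + 2f(x₂) + ... + f(xₙ)]

x_0 = 1.5000, f(x_0) = 0.994996, coefficient = 1
x_1 = 1.6250, f(x_1) = 0.997065, coefficient = 4
x_2 = 1.7500, f(x_2) = 0.968228, coefficient = 2
x_3 = 1.8750, f(x_3) = 0.910280, coefficient = 4
x_4 = 2.0000, f(x_4) = 0.826822, coefficient = 2
x_5 = 2.1250, f(x_5) = 0.723044, coefficient = 4
x_6 = 2.2500, f(x_6) = 0.605398, coefficient = 2
x_7 = 2.3750, f(x_7) = 0.481199, coefficient = 4
x_8 = 2.5000, f(x_8) = 0.358169, coefficient = 1

I ≈ (0.125000/3) × 18.600410 = 0.775017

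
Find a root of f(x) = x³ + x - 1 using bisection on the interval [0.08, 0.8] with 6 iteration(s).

f(x) = x³ + x - 1
Initial interval: [0.08, 0.8]

Iteration 1:
  c_1 = (0.080000 + 0.800000)/2 = 0.440000
  f(c_1) = f(0.440000) = -0.474816
  f(a) × f(c) ≥ 0, new interval: [0.440000, 0.800000]
Iteration 2:
  c_2 = (0.440000 + 0.800000)/2 = 0.620000
  f(c_2) = f(0.620000) = -0.141672
  f(a) × f(c) ≥ 0, new interval: [0.620000, 0.800000]
Iteration 3:
  c_3 = (0.620000 + 0.800000)/2 = 0.710000
  f(c_3) = f(0.710000) = 0.067911
  f(a) × f(c) < 0, new interval: [0.620000, 0.710000]
Iteration 4:
  c_4 = (0.620000 + 0.710000)/2 = 0.665000
  f(c_4) = f(0.665000) = -0.040920
  f(a) × f(c) ≥ 0, new interval: [0.665000, 0.710000]
Iteration 5:
  c_5 = (0.665000 + 0.710000)/2 = 0.687500
  f(c_5) = f(0.687500) = 0.012451
  f(a) × f(c) < 0, new interval: [0.665000, 0.687500]
Iteration 6:
  c_6 = (0.665000 + 0.687500)/2 = 0.676250
  f(c_6) = f(0.676250) = -0.014491
  f(a) × f(c) ≥ 0, new interval: [0.676250, 0.687500]

After 6 iteration(s), the approximation is c_6 = 0.676250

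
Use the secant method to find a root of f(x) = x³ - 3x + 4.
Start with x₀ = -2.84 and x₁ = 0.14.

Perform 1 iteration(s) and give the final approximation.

f(x) = x³ - 3x + 4
x₀ = -2.84, x₁ = 0.14

Secant formula: x_{n+1} = x_n - f(x_n)(x_n - x_{n-1})/(f(x_n) - f(x_{n-1}))

Iteration 1:
  f(-2.840000) = -10.386304
  f(0.140000) = 3.582744
  x_2 = 0.140000 - 3.582744×(0.140000 - (-2.840000))/(3.582744 - (-10.386304))
       = -0.624302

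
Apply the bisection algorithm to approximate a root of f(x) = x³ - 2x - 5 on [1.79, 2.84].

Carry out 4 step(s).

f(x) = x³ - 2x - 5
Initial interval: [1.79, 2.84]

Iteration 1:
  c_1 = (1.790000 + 2.840000)/2 = 2.315000
  f(c_1) = f(2.315000) = 2.776606
  f(a) × f(c) < 0, new interval: [1.790000, 2.315000]
Iteration 2:
  c_2 = (1.790000 + 2.315000)/2 = 2.052500
  f(c_2) = f(2.052500) = -0.458318
  f(a) × f(c) ≥ 0, new interval: [2.052500, 2.315000]
Iteration 3:
  c_3 = (2.052500 + 2.315000)/2 = 2.183750
  f(c_3) = f(2.183750) = 1.046289
  f(a) × f(c) < 0, new interval: [2.052500, 2.183750]
Iteration 4:
  c_4 = (2.052500 + 2.183750)/2 = 2.118125
  f(c_4) = f(2.118125) = 0.266619
  f(a) × f(c) < 0, new interval: [2.052500, 2.118125]

After 4 iteration(s), the approximation is c_4 = 2.118125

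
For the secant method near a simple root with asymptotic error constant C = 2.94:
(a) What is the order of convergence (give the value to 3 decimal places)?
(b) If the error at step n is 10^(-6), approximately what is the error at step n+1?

(a) Secant method has superlinear convergence with order φ = (1+√5)/2 ≈ 1.618.
    This means |e_{n+1}| ≈ C|e_n|^1.618.

(b) With |e_n| = 10^(-6) and C = 2.94:
    |e_{n+1}| ≈ 2.94 × (10^(-6))^1.618 = 2.94 × 10^(-9.71)

(a) ≈ 1.618 (golden ratio); (b) |e_{n+1}| ≈ 5.756e-10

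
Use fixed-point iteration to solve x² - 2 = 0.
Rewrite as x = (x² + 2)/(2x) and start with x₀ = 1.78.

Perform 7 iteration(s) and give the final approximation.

Equation: x² - 2 = 0
Fixed-point form: x = (x² + 2)/(2x)
x₀ = 1.78

x_1 = g(1.780000) = 1.451798
x_2 = g(1.451798) = 1.414700
x_3 = g(1.414700) = 1.414214
x_4 = g(1.414214) = 1.414214
x_5 = g(1.414214) = 1.414214
x_6 = g(1.414214) = 1.414214
x_7 = g(1.414214) = 1.414214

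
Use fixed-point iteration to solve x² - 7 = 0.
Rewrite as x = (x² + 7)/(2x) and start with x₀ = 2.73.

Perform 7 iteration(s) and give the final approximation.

Equation: x² - 7 = 0
Fixed-point form: x = (x² + 7)/(2x)
x₀ = 2.73

x_1 = g(2.730000) = 2.647051
x_2 = g(2.647051) = 2.645752
x_3 = g(2.645752) = 2.645751
x_4 = g(2.645751) = 2.645751
x_5 = g(2.645751) = 2.645751
x_6 = g(2.645751) = 2.645751
x_7 = g(2.645751) = 2.645751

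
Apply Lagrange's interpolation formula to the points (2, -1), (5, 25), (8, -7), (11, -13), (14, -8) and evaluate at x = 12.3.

Lagrange interpolation formula:
P(x) = Σ yᵢ × Lᵢ(x)
where Lᵢ(x) = Π_{j≠i} (x - xⱼ)/(xᵢ - xⱼ)

L_0(12.3) = (12.3 - 5)/(2 - 5) × (12.3 - 8)/(2 - 8) × (12.3 - 11)/(2 - 11) × (12.3 - 14)/(2 - 14) = -0.035685
L_1(12.3) = (12.3 - 2)/(5 - 2) × (12.3 - 8)/(5 - 8) × (12.3 - 11)/(5 - 11) × (12.3 - 14)/(5 - 14) = 0.201401
L_2(12.3) = (12.3 - 2)/(8 - 2) × (12.3 - 5)/(8 - 5) × (12.3 - 11)/(8 - 11) × (12.3 - 14)/(8 - 14) = -0.512870
L_3(12.3) = (12.3 - 2)/(11 - 2) × (12.3 - 5)/(11 - 5) × (12.3 - 8)/(11 - 8) × (12.3 - 14)/(11 - 14) = 1.130944
L_4(12.3) = (12.3 - 2)/(14 - 2) × (12.3 - 5)/(14 - 5) × (12.3 - 8)/(14 - 8) × (12.3 - 11)/(14 - 11) = 0.216210

P(12.3) = (-1)×L_0(12.3) + 25×L_1(12.3) + (-7)×L_2(12.3) + (-13)×L_3(12.3) + (-8)×L_4(12.3)
P(12.3) = -7.771153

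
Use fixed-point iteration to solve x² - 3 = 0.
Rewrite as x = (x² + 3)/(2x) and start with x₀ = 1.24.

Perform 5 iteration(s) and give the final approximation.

Equation: x² - 3 = 0
Fixed-point form: x = (x² + 3)/(2x)
x₀ = 1.24

x_1 = g(1.240000) = 1.829677
x_2 = g(1.829677) = 1.734655
x_3 = g(1.734655) = 1.732053
x_4 = g(1.732053) = 1.732051
x_5 = g(1.732051) = 1.732051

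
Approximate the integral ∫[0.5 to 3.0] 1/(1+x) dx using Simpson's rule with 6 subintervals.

f(x) = 1/(1+x)
a = 0.5, b = 3.0, n = 6
h = (b - a)/n = 0.416667

Simpson's rule: (h/3)[f(x₀) + 4f(x₁) + 2f(x₂) + ... + f(xₙ)]

x_0 = 0.5000, f(x_0) = 0.666667, coefficient = 1
x_1 = 0.9167, f(x_1) = 0.521739, coefficient = 4
x_2 = 1.3333, f(x_2) = 0.428571, coefficient = 2
x_3 = 1.7500, f(x_3) = 0.363636, coefficient = 4
x_4 = 2.1667, f(x_4) = 0.315789, coefficient = 2
x_5 = 2.5833, f(x_5) = 0.279070, coefficient = 4
x_6 = 3.0000, f(x_6) = 0.250000, coefficient = 1

I ≈ (0.416667/3) × 7.063170 = 0.980996
Exact value: 0.980829
Error: 0.000167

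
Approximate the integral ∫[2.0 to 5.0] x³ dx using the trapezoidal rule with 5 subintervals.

f(x) = x³
a = 2.0, b = 5.0, n = 5
h = (b - a)/n = 0.600000

Trapezoidal rule: (h/2)[f(x₀) + 2f(x₁) + 2f(x₂) + ... + f(xₙ)]

x_0 = 2.0000, f(x_0) = 8.000000, coefficient = 1
x_1 = 2.6000, f(x_1) = 17.576000, coefficient = 2
x_2 = 3.2000, f(x_2) = 32.768000, coefficient = 2
x_3 = 3.8000, f(x_3) = 54.872000, coefficient = 2
x_4 = 4.4000, f(x_4) = 85.184000, coefficient = 2
x_5 = 5.0000, f(x_5) = 125.000000, coefficient = 1

I ≈ (0.600000/2) × 513.800000 = 154.140000
Exact value: 152.250000
Error: 1.890000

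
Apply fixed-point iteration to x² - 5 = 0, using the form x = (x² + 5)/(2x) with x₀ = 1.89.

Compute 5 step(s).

Equation: x² - 5 = 0
Fixed-point form: x = (x² + 5)/(2x)
x₀ = 1.89

x_1 = g(1.890000) = 2.267751
x_2 = g(2.267751) = 2.236289
x_3 = g(2.236289) = 2.236068
x_4 = g(2.236068) = 2.236068
x_5 = g(2.236068) = 2.236068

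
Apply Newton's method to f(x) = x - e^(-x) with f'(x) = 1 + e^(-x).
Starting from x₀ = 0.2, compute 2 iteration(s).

f(x) = x - e^(-x)
f'(x) = 1 + e^(-x)
x₀ = 0.2

Newton-Raphson formula: x_{n+1} = x_n - f(x_n)/f'(x_n)

Iteration 1:
  f(0.200000) = -0.618731
  f'(0.200000) = 1.818731
  x_1 = 0.200000 - (-0.618731)/1.818731 = 0.540199
Iteration 2:
  f(0.540199) = -0.042433
  f'(0.540199) = 1.582632
  x_2 = 0.540199 - (-0.042433)/1.582632 = 0.567011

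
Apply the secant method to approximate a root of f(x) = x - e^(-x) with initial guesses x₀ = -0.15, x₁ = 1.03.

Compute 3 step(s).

f(x) = x - e^(-x)
x₀ = -0.15, x₁ = 1.03

Secant formula: x_{n+1} = x_n - f(x_n)(x_n - x_{n-1})/(f(x_n) - f(x_{n-1}))

Iteration 1:
  f(-0.150000) = -1.311834
  f(1.030000) = 0.672993
  x_2 = 1.030000 - 0.672993×(1.030000 - (-0.150000))/(0.672993 - (-1.311834))
       = 0.629899
Iteration 2:
  f(1.030000) = 0.672993
  f(0.629899) = 0.097253
  x_3 = 0.629899 - 0.097253×(0.629899 - 1.030000)/(0.097253 - 0.672993)
       = 0.562314
Iteration 3:
  f(0.629899) = 0.097253
  f(0.562314) = -0.007574
  x_4 = 0.562314 - (-0.007574)×(0.562314 - 0.629899)/(-0.007574 - 0.097253)
       = 0.567198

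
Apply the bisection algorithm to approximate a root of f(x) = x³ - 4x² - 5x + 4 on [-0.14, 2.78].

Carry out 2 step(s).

f(x) = x³ - 4x² - 5x + 4
Initial interval: [-0.14, 2.78]

Iteration 1:
  c_1 = (-0.140000 + 2.780000)/2 = 1.320000
  f(c_1) = f(1.320000) = -7.269632
  f(a) × f(c) < 0, new interval: [-0.140000, 1.320000]
Iteration 2:
  c_2 = (-0.140000 + 1.320000)/2 = 0.590000
  f(c_2) = f(0.590000) = -0.137021
  f(a) × f(c) < 0, new interval: [-0.140000, 0.590000]

After 2 iteration(s), the approximation is c_2 = 0.590000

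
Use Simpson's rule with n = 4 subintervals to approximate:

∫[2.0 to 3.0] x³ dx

f(x) = x³
a = 2.0, b = 3.0, n = 4
h = (b - a)/n = 0.250000

Simpson's rule: (h/3)[f(x₀) + 4f(x₁) + 2f(x₂) + ... + f(xₙ)]

x_0 = 2.0000, f(x_0) = 8.000000, coefficient = 1
x_1 = 2.2500, f(x_1) = 11.390625, coefficient = 4
x_2 = 2.5000, f(x_2) = 15.625000, coefficient = 2
x_3 = 2.7500, f(x_3) = 20.796875, coefficient = 4
x_4 = 3.0000, f(x_4) = 27.000000, coefficient = 1

I ≈ (0.250000/3) × 195.000000 = 16.250000
Exact value: 16.250000
Error: 0.000000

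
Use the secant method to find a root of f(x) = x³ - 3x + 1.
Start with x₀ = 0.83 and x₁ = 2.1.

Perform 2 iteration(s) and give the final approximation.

f(x) = x³ - 3x + 1
x₀ = 0.83, x₁ = 2.1

Secant formula: x_{n+1} = x_n - f(x_n)(x_n - x_{n-1})/(f(x_n) - f(x_{n-1}))

Iteration 1:
  f(0.830000) = -0.918213
  f(2.100000) = 3.961000
  x_2 = 2.100000 - 3.961000×(2.100000 - 0.830000)/(3.961000 - (-0.918213))
       = 1.069000
Iteration 2:
  f(2.100000) = 3.961000
  f(1.069000) = -0.985389
  x_3 = 1.069000 - (-0.985389)×(1.069000 - 2.100000)/(-0.985389 - 3.961000)
       = 1.274389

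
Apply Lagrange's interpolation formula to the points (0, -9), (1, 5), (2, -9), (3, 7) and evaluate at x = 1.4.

Lagrange interpolation formula:
P(x) = Σ yᵢ × Lᵢ(x)
where Lᵢ(x) = Π_{j≠i} (x - xⱼ)/(xᵢ - xⱼ)

L_0(1.4) = (1.4 - 1)/(0 - 1) × (1.4 - 2)/(0 - 2) × (1.4 - 3)/(0 - 3) = -0.064000
L_1(1.4) = (1.4 - 0)/(1 - 0) × (1.4 - 2)/(1 - 2) × (1.4 - 3)/(1 - 3) = 0.672000
L_2(1.4) = (1.4 - 0)/(2 - 0) × (1.4 - 1)/(2 - 1) × (1.4 - 3)/(2 - 3) = 0.448000
L_3(1.4) = (1.4 - 0)/(3 - 0) × (1.4 - 1)/(3 - 1) × (1.4 - 2)/(3 - 2) = -0.056000

P(1.4) = (-9)×L_0(1.4) + 5×L_1(1.4) + (-9)×L_2(1.4) + 7×L_3(1.4)
P(1.4) = -0.488000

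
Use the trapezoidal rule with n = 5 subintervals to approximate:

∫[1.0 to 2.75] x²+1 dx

f(x) = x²+1
a = 1.0, b = 2.75, n = 5
h = (b - a)/n = 0.350000

Trapezoidal rule: (h/2)[f(x₀) + 2f(x₁) + 2f(x₂) + ... + f(xₙ)]

x_0 = 1.0000, f(x_0) = 2.000000, coefficient = 1
x_1 = 1.3500, f(x_1) = 2.822500, coefficient = 2
x_2 = 1.7000, f(x_2) = 3.890000, coefficient = 2
x_3 = 2.0500, f(x_3) = 5.202500, coefficient = 2
x_4 = 2.4000, f(x_4) = 6.760000, coefficient = 2
x_5 = 2.7500, f(x_5) = 8.562500, coefficient = 1

I ≈ (0.350000/2) × 47.912500 = 8.384687
Exact value: 8.348958
Error: 0.035729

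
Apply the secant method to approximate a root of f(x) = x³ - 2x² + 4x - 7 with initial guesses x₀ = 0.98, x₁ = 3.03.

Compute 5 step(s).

f(x) = x³ - 2x² + 4x - 7
x₀ = 0.98, x₁ = 3.03

Secant formula: x_{n+1} = x_n - f(x_n)(x_n - x_{n-1})/(f(x_n) - f(x_{n-1}))

Iteration 1:
  f(0.980000) = -4.059608
  f(3.030000) = 14.576327
  x_2 = 3.030000 - 14.576327×(3.030000 - 0.980000)/(14.576327 - (-4.059608))
       = 1.426567
Iteration 2:
  f(3.030000) = 14.576327
  f(1.426567) = -2.460721
  x_3 = 1.426567 - (-2.460721)×(1.426567 - 3.030000)/(-2.460721 - 14.576327)
       = 1.658157
Iteration 3:
  f(1.426567) = -2.460721
  f(1.658157) = -1.307266
  x_4 = 1.658157 - (-1.307266)×(1.658157 - 1.426567)/(-1.307266 - (-2.460721))
       = 1.920628
Iteration 4:
  f(1.658157) = -1.307266
  f(1.920628) = 0.389725
  x_5 = 1.920628 - 0.389725×(1.920628 - 1.658157)/(0.389725 - (-1.307266))
       = 1.860350
Iteration 5:
  f(1.920628) = 0.389725
  f(1.860350) = -0.041916
  x_6 = 1.860350 - (-0.041916)×(1.860350 - 1.920628)/(-0.041916 - 0.389725)
       = 1.866203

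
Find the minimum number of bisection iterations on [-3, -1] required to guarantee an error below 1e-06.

We need (b-a)/2^n ≤ 1e-06
(-1 - (-3))/2^n ≤ 1e-06
2/2^n ≤ 1e-06
2^n ≥ 2000000
n ≥ log₂(2000000) = 20.93
n ≥ 21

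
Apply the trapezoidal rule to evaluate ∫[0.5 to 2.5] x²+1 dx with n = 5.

f(x) = x²+1
a = 0.5, b = 2.5, n = 5
h = (b - a)/n = 0.400000

Trapezoidal rule: (h/2)[f(x₀) + 2f(x₁) + 2f(x₂) + ... + f(xₙ)]

x_0 = 0.5000, f(x_0) = 1.250000, coefficient = 1
x_1 = 0.9000, f(x_1) = 1.810000, coefficient = 2
x_2 = 1.3000, f(x_2) = 2.690000, coefficient = 2
x_3 = 1.7000, f(x_3) = 3.890000, coefficient = 2
x_4 = 2.1000, f(x_4) = 5.410000, coefficient = 2
x_5 = 2.5000, f(x_5) = 7.250000, coefficient = 1

I ≈ (0.400000/2) × 36.100000 = 7.220000
Exact value: 7.166667
Error: 0.053333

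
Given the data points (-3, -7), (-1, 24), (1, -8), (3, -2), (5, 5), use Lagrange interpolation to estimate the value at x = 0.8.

Lagrange interpolation formula:
P(x) = Σ yᵢ × Lᵢ(x)
where Lᵢ(x) = Π_{j≠i} (x - xⱼ)/(xᵢ - xⱼ)

L_0(0.8) = (0.8 - (-1))/(-3 - (-1)) × (0.8 - 1)/(-3 - 1) × (0.8 - 3)/(-3 - 3) × (0.8 - 5)/(-3 - 5) = -0.008662
L_1(0.8) = (0.8 - (-3))/(-1 - (-3)) × (0.8 - 1)/(-1 - 1) × (0.8 - 3)/(-1 - 3) × (0.8 - 5)/(-1 - 5) = 0.073150
L_2(0.8) = (0.8 - (-3))/(1 - (-3)) × (0.8 - (-1))/(1 - (-1)) × (0.8 - 3)/(1 - 3) × (0.8 - 5)/(1 - 5) = 0.987525
L_3(0.8) = (0.8 - (-3))/(3 - (-3)) × (0.8 - (-1))/(3 - (-1)) × (0.8 - 1)/(3 - 1) × (0.8 - 5)/(3 - 5) = -0.059850
L_4(0.8) = (0.8 - (-3))/(5 - (-3)) × (0.8 - (-1))/(5 - (-1)) × (0.8 - 1)/(5 - 1) × (0.8 - 3)/(5 - 3) = 0.007837

P(0.8) = (-7)×L_0(0.8) + 24×L_1(0.8) + (-8)×L_2(0.8) + (-2)×L_3(0.8) + 5×L_4(0.8)
P(0.8) = -5.925075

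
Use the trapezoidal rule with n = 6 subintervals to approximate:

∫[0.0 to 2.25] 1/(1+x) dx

f(x) = 1/(1+x)
a = 0.0, b = 2.25, n = 6
h = (b - a)/n = 0.375000

Trapezoidal rule: (h/2)[f(x₀) + 2f(x₁) + 2f(x₂) + ... + f(xₙ)]

x_0 = 0.0000, f(x_0) = 1.000000, coefficient = 1
x_1 = 0.3750, f(x_1) = 0.727273, coefficient = 2
x_2 = 0.7500, f(x_2) = 0.571429, coefficient = 2
x_3 = 1.1250, f(x_3) = 0.470588, coefficient = 2
x_4 = 1.5000, f(x_4) = 0.400000, coefficient = 2
x_5 = 1.8750, f(x_5) = 0.347826, coefficient = 2
x_6 = 2.2500, f(x_6) = 0.307692, coefficient = 1

I ≈ (0.375000/2) × 6.341924 = 1.189111
Exact value: 1.178655
Error: 0.010456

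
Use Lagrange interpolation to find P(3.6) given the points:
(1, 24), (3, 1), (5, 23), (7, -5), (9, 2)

Lagrange interpolation formula:
P(x) = Σ yᵢ × Lᵢ(x)
where Lᵢ(x) = Π_{j≠i} (x - xⱼ)/(xᵢ - xⱼ)

L_0(3.6) = (3.6 - 3)/(1 - 3) × (3.6 - 5)/(1 - 5) × (3.6 - 7)/(1 - 7) × (3.6 - 9)/(1 - 9) = -0.040163
L_1(3.6) = (3.6 - 1)/(3 - 1) × (3.6 - 5)/(3 - 5) × (3.6 - 7)/(3 - 7) × (3.6 - 9)/(3 - 9) = 0.696150
L_2(3.6) = (3.6 - 1)/(5 - 1) × (3.6 - 3)/(5 - 3) × (3.6 - 7)/(5 - 7) × (3.6 - 9)/(5 - 9) = 0.447525
L_3(3.6) = (3.6 - 1)/(7 - 1) × (3.6 - 3)/(7 - 3) × (3.6 - 5)/(7 - 5) × (3.6 - 9)/(7 - 9) = -0.122850
L_4(3.6) = (3.6 - 1)/(9 - 1) × (3.6 - 3)/(9 - 3) × (3.6 - 5)/(9 - 5) × (3.6 - 7)/(9 - 7) = 0.019338

P(3.6) = 24×L_0(3.6) + 1×L_1(3.6) + 23×L_2(3.6) + (-5)×L_3(3.6) + 2×L_4(3.6)
P(3.6) = 10.678250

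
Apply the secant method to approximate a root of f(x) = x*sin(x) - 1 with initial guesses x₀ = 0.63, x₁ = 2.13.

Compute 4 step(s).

f(x) = x*sin(x) - 1
x₀ = 0.63, x₁ = 2.13

Secant formula: x_{n+1} = x_n - f(x_n)(x_n - x_{n-1})/(f(x_n) - f(x_{n-1}))

Iteration 1:
  f(0.630000) = -0.628839
  f(2.130000) = 0.805554
  x_2 = 2.130000 - 0.805554×(2.130000 - 0.630000)/(0.805554 - (-0.628839))
       = 1.287601
Iteration 2:
  f(2.130000) = 0.805554
  f(1.287601) = 0.236313
  x_3 = 1.287601 - 0.236313×(1.287601 - 2.130000)/(0.236313 - 0.805554)
       = 0.937891
Iteration 3:
  f(1.287601) = 0.236313
  f(0.937891) = -0.243767
  x_4 = 0.937891 - (-0.243767)×(0.937891 - 1.287601)/(-0.243767 - 0.236313)
       = 1.115461
Iteration 4:
  f(0.937891) = -0.243767
  f(1.115461) = 0.001811
  x_5 = 1.115461 - 0.001811×(1.115461 - 0.937891)/(0.001811 - (-0.243767))
       = 1.114152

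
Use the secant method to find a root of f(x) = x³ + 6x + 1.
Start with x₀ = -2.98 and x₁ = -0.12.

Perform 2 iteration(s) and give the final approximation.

f(x) = x³ + 6x + 1
x₀ = -2.98, x₁ = -0.12

Secant formula: x_{n+1} = x_n - f(x_n)(x_n - x_{n-1})/(f(x_n) - f(x_{n-1}))

Iteration 1:
  f(-2.980000) = -43.343592
  f(-0.120000) = 0.278272
  x_2 = -0.120000 - 0.278272×(-0.120000 - (-2.980000))/(0.278272 - (-43.343592))
       = -0.138244
Iteration 2:
  f(-0.120000) = 0.278272
  f(-0.138244) = 0.167891
  x_3 = -0.138244 - 0.167891×(-0.138244 - (-0.120000))/(0.167891 - 0.278272)
       = -0.165995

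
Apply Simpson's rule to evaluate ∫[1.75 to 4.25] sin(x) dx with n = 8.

f(x) = sin(x)
a = 1.75, b = 4.25, n = 8
h = (b - a)/n = 0.312500

Simpson's rule: (h/3)[f(x₀) + 4f(x₁) + 2f(x₂) + ... + f(xₙ)]

x_0 = 1.7500, f(x_0) = 0.983986, coefficient = 1
x_1 = 2.0625, f(x_1) = 0.881530, coefficient = 4
x_2 = 2.3750, f(x_2) = 0.693685, coefficient = 2
x_3 = 2.6875, f(x_3) = 0.438647, coefficient = 4
x_4 = 3.0000, f(x_4) = 0.141120, coefficient = 2
x_5 = 3.3125, f(x_5) = -0.170077, coefficient = 4
x_6 = 3.6250, f(x_6) = -0.464799, coefficient = 2
x_7 = 3.9375, f(x_7) = -0.714499, coefficient = 4
x_8 = 4.2500, f(x_8) = -0.894989, coefficient = 1

I ≈ (0.312500/3) × 2.571416 = 0.267856
Exact value: 0.267841
Error: 0.000014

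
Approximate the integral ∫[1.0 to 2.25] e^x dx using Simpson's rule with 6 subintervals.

f(x) = e^x
a = 1.0, b = 2.25, n = 6
h = (b - a)/n = 0.208333

Simpson's rule: (h/3)[f(x₀) + 4f(x₁) + 2f(x₂) + ... + f(xₙ)]

x_0 = 1.0000, f(x_0) = 2.718282, coefficient = 1
x_1 = 1.2083, f(x_1) = 3.347900, coefficient = 4
x_2 = 1.4167, f(x_2) = 4.123353, coefficient = 2
x_3 = 1.6250, f(x_3) = 5.078419, coefficient = 4
x_4 = 1.8333, f(x_4) = 6.254701, coefficient = 2
x_5 = 2.0417, f(x_5) = 7.703438, coefficient = 4
x_6 = 2.2500, f(x_6) = 9.487736, coefficient = 1

I ≈ (0.208333/3) × 97.481153 = 6.769524
Exact value: 6.769454
Error: 0.000070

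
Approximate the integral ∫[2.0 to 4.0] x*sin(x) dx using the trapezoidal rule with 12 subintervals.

f(x) = x*sin(x)
a = 2.0, b = 4.0, n = 12
h = (b - a)/n = 0.166667

Trapezoidal rule: (h/2)[f(x₀) + 2f(x₁) + 2f(x₂) + ... + f(xₙ)]

x_0 = 2.0000, f(x_0) = 1.818595, coefficient = 1
x_1 = 2.1667, f(x_1) = 1.793264, coefficient = 2
x_2 = 2.3333, f(x_2) = 1.687200, coefficient = 2
x_3 = 2.5000, f(x_3) = 1.496180, coefficient = 2
x_4 = 2.6667, f(x_4) = 1.219394, coefficient = 2
x_5 = 2.8333, f(x_5) = 0.859635, coefficient = 2
x_6 = 3.0000, f(x_6) = 0.423360, coefficient = 2
x_7 = 3.1667, f(x_7) = -0.079393, coefficient = 2
x_8 = 3.3333, f(x_8) = -0.635227, coefficient = 2
x_9 = 3.5000, f(x_9) = -1.227741, coefficient = 2
x_10 = 3.6667, f(x_10) = -1.838016, coefficient = 2
x_11 = 3.8333, f(x_11) = -2.445202, coefficient = 2
x_12 = 4.0000, f(x_12) = -3.027210, coefficient = 1

I ≈ (0.166667/2) × 1.298295 = 0.108191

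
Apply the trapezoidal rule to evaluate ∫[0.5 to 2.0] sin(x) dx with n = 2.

f(x) = sin(x)
a = 0.5, b = 2.0, n = 2
h = (b - a)/n = 0.750000

Trapezoidal rule: (h/2)[f(x₀) + 2f(x₁) + 2f(x₂) + ... + f(xₙ)]

x_0 = 0.5000, f(x_0) = 0.479426, coefficient = 1
x_1 = 1.2500, f(x_1) = 0.948985, coefficient = 2
x_2 = 2.0000, f(x_2) = 0.909297, coefficient = 1

I ≈ (0.750000/2) × 3.286692 = 1.232510
Exact value: 1.293729
Error: 0.061220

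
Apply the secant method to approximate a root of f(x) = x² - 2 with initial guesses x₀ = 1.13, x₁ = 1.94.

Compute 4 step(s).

f(x) = x² - 2
x₀ = 1.13, x₁ = 1.94

Secant formula: x_{n+1} = x_n - f(x_n)(x_n - x_{n-1})/(f(x_n) - f(x_{n-1}))

Iteration 1:
  f(1.130000) = -0.723100
  f(1.940000) = 1.763600
  x_2 = 1.940000 - 1.763600×(1.940000 - 1.130000)/(1.763600 - (-0.723100))
       = 1.365537
Iteration 2:
  f(1.940000) = 1.763600
  f(1.365537) = -0.135307
  x_3 = 1.365537 - (-0.135307)×(1.365537 - 1.940000)/(-0.135307 - 1.763600)
       = 1.406471
Iteration 3:
  f(1.365537) = -0.135307
  f(1.406471) = -0.021839
  x_4 = 1.406471 - (-0.021839)×(1.406471 - 1.365537)/(-0.021839 - (-0.135307))
       = 1.414350
Iteration 4:
  f(1.406471) = -0.021839
  f(1.414350) = 0.000385
  x_5 = 1.414350 - 0.000385×(1.414350 - 1.406471)/(0.000385 - (-0.021839))
       = 1.414213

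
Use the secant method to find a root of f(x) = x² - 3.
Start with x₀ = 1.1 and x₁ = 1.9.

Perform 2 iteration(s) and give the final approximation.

f(x) = x² - 3
x₀ = 1.1, x₁ = 1.9

Secant formula: x_{n+1} = x_n - f(x_n)(x_n - x_{n-1})/(f(x_n) - f(x_{n-1}))

Iteration 1:
  f(1.100000) = -1.790000
  f(1.900000) = 0.610000
  x_2 = 1.900000 - 0.610000×(1.900000 - 1.100000)/(0.610000 - (-1.790000))
       = 1.696667
Iteration 2:
  f(1.900000) = 0.610000
  f(1.696667) = -0.121322
  x_3 = 1.696667 - (-0.121322)×(1.696667 - 1.900000)/(-0.121322 - 0.610000)
       = 1.730399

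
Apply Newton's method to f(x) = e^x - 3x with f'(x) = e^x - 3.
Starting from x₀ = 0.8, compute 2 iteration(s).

f(x) = e^x - 3x
f'(x) = e^x - 3
x₀ = 0.8

Newton-Raphson formula: x_{n+1} = x_n - f(x_n)/f'(x_n)

Iteration 1:
  f(0.800000) = -0.174459
  f'(0.800000) = -0.774459
  x_1 = 0.800000 - (-0.174459)/(-0.774459) = 0.574734
Iteration 2:
  f(0.574734) = 0.052456
  f'(0.574734) = -1.223342
  x_2 = 0.574734 - 0.052456/(-1.223342) = 0.617613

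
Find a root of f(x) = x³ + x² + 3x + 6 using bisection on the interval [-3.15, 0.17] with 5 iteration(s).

f(x) = x³ + x² + 3x + 6
Initial interval: [-3.15, 0.17]

Iteration 1:
  c_1 = (-3.150000 + 0.170000)/2 = -1.490000
  f(c_1) = f(-1.490000) = 0.442151
  f(a) × f(c) < 0, new interval: [-3.150000, -1.490000]
Iteration 2:
  c_2 = (-3.150000 + (-1.490000))/2 = -2.320000
  f(c_2) = f(-2.320000) = -8.064768
  f(a) × f(c) ≥ 0, new interval: [-2.320000, -1.490000]
Iteration 3:
  c_3 = (-2.320000 + (-1.490000))/2 = -1.905000
  f(c_3) = f(-1.905000) = -2.999268
  f(a) × f(c) ≥ 0, new interval: [-1.905000, -1.490000]
Iteration 4:
  c_4 = (-1.905000 + (-1.490000))/2 = -1.697500
  f(c_4) = f(-1.697500) = -1.102351
  f(a) × f(c) ≥ 0, new interval: [-1.697500, -1.490000]
Iteration 5:
  c_5 = (-1.697500 + (-1.490000))/2 = -1.593750
  f(c_5) = f(-1.593750) = -0.289398
  f(a) × f(c) ≥ 0, new interval: [-1.593750, -1.490000]

After 5 iteration(s), the approximation is c_5 = -1.593750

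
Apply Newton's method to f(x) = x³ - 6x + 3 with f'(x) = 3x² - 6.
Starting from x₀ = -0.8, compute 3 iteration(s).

f(x) = x³ - 6x + 3
f'(x) = 3x² - 6
x₀ = -0.8

Newton-Raphson formula: x_{n+1} = x_n - f(x_n)/f'(x_n)

Iteration 1:
  f(-0.800000) = 7.288000
  f'(-0.800000) = -4.080000
  x_1 = -0.800000 - 7.288000/(-4.080000) = 0.986275
Iteration 2:
  f(0.986275) = -1.958261
  f'(0.986275) = -3.081788
  x_2 = 0.986275 - (-1.958261)/(-3.081788) = 0.350844
Iteration 3:
  f(0.350844) = 0.938120
  f'(0.350844) = -5.630725
  x_3 = 0.350844 - 0.938120/(-5.630725) = 0.517452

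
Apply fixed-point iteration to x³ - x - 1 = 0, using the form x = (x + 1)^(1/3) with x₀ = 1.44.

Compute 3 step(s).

Equation: x³ - x - 1 = 0
Fixed-point form: x = (x + 1)^(1/3)
x₀ = 1.44

x_1 = g(1.440000) = 1.346263
x_2 = g(1.346263) = 1.328798
x_3 = g(1.328798) = 1.325492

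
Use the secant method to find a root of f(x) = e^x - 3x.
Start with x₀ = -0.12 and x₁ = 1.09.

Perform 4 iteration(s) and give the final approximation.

f(x) = e^x - 3x
x₀ = -0.12, x₁ = 1.09

Secant formula: x_{n+1} = x_n - f(x_n)(x_n - x_{n-1})/(f(x_n) - f(x_{n-1}))

Iteration 1:
  f(-0.120000) = 1.246920
  f(1.090000) = -0.295726
  x_2 = 1.090000 - (-0.295726)×(1.090000 - (-0.120000))/(-0.295726 - 1.246920)
       = 0.858043
Iteration 2:
  f(1.090000) = -0.295726
  f(0.858043) = -0.215588
  x_3 = 0.858043 - (-0.215588)×(0.858043 - 1.090000)/(-0.215588 - (-0.295726))
       = 0.234026
Iteration 3:
  f(0.858043) = -0.215588
  f(0.234026) = 0.561600
  x_4 = 0.234026 - 0.561600×(0.234026 - 0.858043)/(0.561600 - (-0.215588))
       = 0.684943
Iteration 4:
  f(0.234026) = 0.561600
  f(0.684943) = -0.071171
  x_5 = 0.684943 - (-0.071171)×(0.684943 - 0.234026)/(-0.071171 - 0.561600)
       = 0.634227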